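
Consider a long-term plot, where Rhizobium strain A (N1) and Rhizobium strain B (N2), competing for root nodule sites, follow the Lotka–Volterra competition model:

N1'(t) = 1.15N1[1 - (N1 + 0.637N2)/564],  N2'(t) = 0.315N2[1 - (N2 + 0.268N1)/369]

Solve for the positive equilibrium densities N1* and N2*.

Setting both brackets to zero gives the nullclines N1 + 0.637N2 = 564 and 0.268N1 + N2 = 369.
Substituting N2 = 369 - 0.268N1 into the first: N1(1 - 0.637·0.268) = 564 - 0.637·369.
So N1* = 329/0.829 = 397, and then N2* = 369 - 0.268·397 = 263.

N1* ≈ 397, N2* ≈ 263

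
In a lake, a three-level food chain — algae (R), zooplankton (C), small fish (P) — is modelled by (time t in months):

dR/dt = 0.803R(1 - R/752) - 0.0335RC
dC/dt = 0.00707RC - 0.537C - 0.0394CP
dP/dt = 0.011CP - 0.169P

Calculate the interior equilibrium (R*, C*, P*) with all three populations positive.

R* ≈ 270, C* ≈ 15.4, P* ≈ 34.8

From dP/dt = 0: 0.011C* = 0.169, so C* = 15.4.
From dR/dt = 0: 0.803(1 - R*/752) = 0.0335·15.4, giving R* = 752·(1 - 0.641) = 270.
From dC/dt = 0: 0.00707·270 - 0.537 = 0.0394P*, so P* = 1.37/0.0394 = 34.8.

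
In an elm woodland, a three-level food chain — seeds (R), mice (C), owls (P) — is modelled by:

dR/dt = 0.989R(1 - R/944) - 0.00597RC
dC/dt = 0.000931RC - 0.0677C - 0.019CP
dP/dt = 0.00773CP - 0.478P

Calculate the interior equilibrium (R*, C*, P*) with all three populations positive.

From dP/dt = 0: 0.00773C* = 0.478, so C* = 61.8.
From dR/dt = 0: 0.989(1 - R*/944) = 0.00597·61.8, giving R* = 944·(1 - 0.373) = 592.
From dC/dt = 0: 0.000931·592 - 0.0677 = 0.019P*, so P* = 0.483/0.019 = 25.4.

R* ≈ 592, C* ≈ 61.8, P* ≈ 25.4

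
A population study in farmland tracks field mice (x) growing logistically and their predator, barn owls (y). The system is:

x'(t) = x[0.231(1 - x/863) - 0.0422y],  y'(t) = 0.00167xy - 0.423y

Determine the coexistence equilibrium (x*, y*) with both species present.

From dy/dt = 0 with y > 0: 0.00167x* = 0.423, so x* = 253.
Substitute into dx/dt = 0: 0.231(1 - 253/863) = 0.0422y*.
The bracket is 0.706, giving y* = 0.163/0.0422 = 3.87.

x* ≈ 253, y* ≈ 3.87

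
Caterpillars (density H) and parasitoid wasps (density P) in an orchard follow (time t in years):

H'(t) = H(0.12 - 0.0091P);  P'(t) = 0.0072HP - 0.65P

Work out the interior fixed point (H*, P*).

H* ≈ 90.3, P* ≈ 13.2

Set dP/dt = 0 with P > 0: 0.0072H - 0.65 = 0, so H* = 0.65/0.0072 = 90.3.
Set dH/dt = 0 with H > 0: 0.12 - 0.0091P = 0, so P* = 0.12/0.0091 = 13.2.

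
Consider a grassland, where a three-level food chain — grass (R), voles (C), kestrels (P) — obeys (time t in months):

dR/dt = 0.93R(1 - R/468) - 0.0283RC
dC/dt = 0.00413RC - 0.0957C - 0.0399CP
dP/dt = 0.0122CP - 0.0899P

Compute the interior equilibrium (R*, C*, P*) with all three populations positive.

From dP/dt = 0: 0.0122C* = 0.0899, so C* = 7.37.
From dR/dt = 0: 0.93(1 - R*/468) = 0.0283·7.37, giving R* = 468·(1 - 0.224) = 363.
From dC/dt = 0: 0.00413·363 - 0.0957 = 0.0399P*, so P* = 1.4/0.0399 = 35.2.

R* ≈ 363, C* ≈ 7.37, P* ≈ 35.2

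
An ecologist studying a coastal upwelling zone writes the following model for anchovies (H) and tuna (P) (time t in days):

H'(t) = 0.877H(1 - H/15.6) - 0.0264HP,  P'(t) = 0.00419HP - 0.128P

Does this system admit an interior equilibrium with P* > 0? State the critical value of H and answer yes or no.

The predator equation gives dP/dt > 0 only when H > 0.128/0.00419 = 30.5.
Without the predator, H → K = 15.6. Since 15.6 < 30.5, the predator cannot invade.

Threshold H = 30.5; K < 30.5, so no, the predator goes extinct.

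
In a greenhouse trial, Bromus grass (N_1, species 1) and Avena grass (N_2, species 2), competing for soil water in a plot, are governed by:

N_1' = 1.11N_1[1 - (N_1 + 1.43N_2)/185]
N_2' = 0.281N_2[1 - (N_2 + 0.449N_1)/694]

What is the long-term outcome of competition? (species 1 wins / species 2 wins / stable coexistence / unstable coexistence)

Compare the nullcline intercepts: K1/α12 = 185/1.43 = 129 < K2 = 694; K2/α21 = 694/0.449 = 1550 > K1 = 185.
Since the inequalities point opposite ways, species 2 can invade but species 1 cannot.

species 2 excludes species 1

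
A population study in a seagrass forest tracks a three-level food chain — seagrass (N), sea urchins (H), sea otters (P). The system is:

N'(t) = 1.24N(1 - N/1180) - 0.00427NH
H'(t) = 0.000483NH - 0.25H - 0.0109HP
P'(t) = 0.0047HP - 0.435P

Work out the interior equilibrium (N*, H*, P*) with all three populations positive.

From dP/dt = 0: 0.0047H* = 0.435, so H* = 92.6.
From dN/dt = 0: 1.24(1 - N*/1180) = 0.00427·92.6, giving N* = 1180·(1 - 0.319) = 804.
From dH/dt = 0: 0.000483·804 - 0.25 = 0.0109P*, so P* = 0.138/0.0109 = 12.7.

N* ≈ 804, H* ≈ 92.6, P* ≈ 12.7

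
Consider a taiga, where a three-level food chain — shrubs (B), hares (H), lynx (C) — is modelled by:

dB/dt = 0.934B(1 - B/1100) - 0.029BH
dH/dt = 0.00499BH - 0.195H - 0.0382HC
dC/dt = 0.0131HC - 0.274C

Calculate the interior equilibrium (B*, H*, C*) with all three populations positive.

B* ≈ 386, H* ≈ 20.9, C* ≈ 45.3

From dC/dt = 0: 0.0131H* = 0.274, so H* = 20.9.
From dB/dt = 0: 0.934(1 - B*/1100) = 0.029·20.9, giving B* = 1100·(1 - 0.649) = 386.
From dH/dt = 0: 0.00499·386 - 0.195 = 0.0382C*, so C* = 1.73/0.0382 = 45.3.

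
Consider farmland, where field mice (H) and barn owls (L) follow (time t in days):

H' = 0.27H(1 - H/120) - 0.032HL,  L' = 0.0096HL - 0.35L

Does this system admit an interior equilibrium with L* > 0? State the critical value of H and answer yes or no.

Threshold H = 36.5; K > 36.5, so yes, the predator persists.

The predator equation gives dL/dt > 0 only when H > 0.35/0.0096 = 36.5.
Without the predator, H → K = 120. Since 120 > 36.5, the predator can invade and persist.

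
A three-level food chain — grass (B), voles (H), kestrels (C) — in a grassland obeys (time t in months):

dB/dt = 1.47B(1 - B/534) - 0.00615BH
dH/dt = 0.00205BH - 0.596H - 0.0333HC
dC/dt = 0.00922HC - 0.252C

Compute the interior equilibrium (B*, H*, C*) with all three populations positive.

From dC/dt = 0: 0.00922H* = 0.252, so H* = 27.3.
From dB/dt = 0: 1.47(1 - B*/534) = 0.00615·27.3, giving B* = 534·(1 - 0.114) = 473.
From dH/dt = 0: 0.00205·473 - 0.596 = 0.0333C*, so C* = 0.374/0.0333 = 11.2.

B* ≈ 473, H* ≈ 27.3, C* ≈ 11.2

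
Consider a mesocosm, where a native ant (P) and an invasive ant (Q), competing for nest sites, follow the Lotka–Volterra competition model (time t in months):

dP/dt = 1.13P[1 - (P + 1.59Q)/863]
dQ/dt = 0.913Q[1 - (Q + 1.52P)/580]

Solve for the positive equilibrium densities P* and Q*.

P* ≈ 41.8, Q* ≈ 516

Setting both brackets to zero gives the nullclines P + 1.59Q = 863 and 1.52P + Q = 580.
Substituting Q = 580 - 1.52P into the first: P(1 - 1.59·1.52) = 863 - 1.59·580.
So P* = -59.2/-1.42 = 41.8, and then Q* = 580 - 1.52·41.8 = 516.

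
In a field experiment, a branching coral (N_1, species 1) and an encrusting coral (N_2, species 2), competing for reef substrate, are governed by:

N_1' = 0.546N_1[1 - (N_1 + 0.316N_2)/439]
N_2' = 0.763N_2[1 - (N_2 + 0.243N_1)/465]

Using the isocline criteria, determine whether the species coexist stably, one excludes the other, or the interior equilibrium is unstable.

Compare the nullcline intercepts: K1/α12 = 439/0.316 = 1390 > K2 = 465; K2/α21 = 465/0.243 = 1910 > K1 = 439.
Since both inequalities hold, each species can invade when rare, so the interior equilibrium is stable.

stable coexistence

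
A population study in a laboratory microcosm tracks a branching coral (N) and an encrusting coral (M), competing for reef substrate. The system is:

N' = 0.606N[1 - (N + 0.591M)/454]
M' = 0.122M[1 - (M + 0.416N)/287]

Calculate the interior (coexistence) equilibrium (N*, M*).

N* ≈ 377, M* ≈ 130

Setting both brackets to zero gives the nullclines N + 0.591M = 454 and 0.416N + M = 287.
Substituting M = 287 - 0.416N into the first: N(1 - 0.591·0.416) = 454 - 0.591·287.
So N* = 284/0.754 = 377, and then M* = 287 - 0.416·377 = 130.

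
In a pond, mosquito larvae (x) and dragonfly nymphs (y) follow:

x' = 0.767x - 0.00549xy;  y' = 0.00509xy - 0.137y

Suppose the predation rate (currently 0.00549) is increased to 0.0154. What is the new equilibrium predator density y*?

y* ≈ 49.8

At the interior fixed point, setting dx/dt = 0 with x > 0 fixes y* = (prey growth rate)/(xy coefficient) — independent of the other coefficients.
With the change, y* = 0.767/0.0154 = 49.8; it falls from 140.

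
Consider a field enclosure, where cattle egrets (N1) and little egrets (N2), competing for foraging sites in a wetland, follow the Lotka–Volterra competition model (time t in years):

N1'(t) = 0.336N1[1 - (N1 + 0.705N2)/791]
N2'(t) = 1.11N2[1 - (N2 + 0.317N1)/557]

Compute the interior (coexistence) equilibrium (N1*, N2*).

Setting both brackets to zero gives the nullclines N1 + 0.705N2 = 791 and 0.317N1 + N2 = 557.
Substituting N2 = 557 - 0.317N1 into the first: N1(1 - 0.705·0.317) = 791 - 0.705·557.
So N1* = 398/0.777 = 513, and then N2* = 557 - 0.317·513 = 394.

N1* ≈ 513, N2* ≈ 394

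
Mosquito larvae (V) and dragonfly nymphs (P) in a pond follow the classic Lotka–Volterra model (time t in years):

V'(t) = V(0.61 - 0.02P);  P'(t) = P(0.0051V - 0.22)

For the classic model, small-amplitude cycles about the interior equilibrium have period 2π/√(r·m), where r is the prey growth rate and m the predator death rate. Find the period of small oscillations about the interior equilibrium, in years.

T ≈ 17.2 years

Here r = 0.61 and m = 0.22, so r·m = 0.134.
ω = √0.134 = 0.366 per year, hence T = 2π/ω ≈ 17.2 years.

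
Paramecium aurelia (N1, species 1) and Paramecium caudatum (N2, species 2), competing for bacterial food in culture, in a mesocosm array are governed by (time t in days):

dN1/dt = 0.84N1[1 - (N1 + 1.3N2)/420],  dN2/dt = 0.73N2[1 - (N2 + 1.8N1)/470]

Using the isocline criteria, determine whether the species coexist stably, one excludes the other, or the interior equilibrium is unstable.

Compare the nullcline intercepts: K1/α12 = 420/1.3 = 323 < K2 = 470; K2/α21 = 470/1.8 = 261 < K1 = 420.
Since both are reversed, neither can invade when rare; the interior point is a saddle.

unstable coexistence (outcome depends on initial conditions)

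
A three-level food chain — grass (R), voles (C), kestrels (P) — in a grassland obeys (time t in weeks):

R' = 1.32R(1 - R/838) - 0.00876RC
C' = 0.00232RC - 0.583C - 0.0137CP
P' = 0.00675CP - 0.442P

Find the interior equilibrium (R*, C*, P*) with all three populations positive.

R* ≈ 474, C* ≈ 65.5, P* ≈ 37.7

From dP/dt = 0: 0.00675C* = 0.442, so C* = 65.5.
From dR/dt = 0: 1.32(1 - R*/838) = 0.00876·65.5, giving R* = 838·(1 - 0.435) = 474.
From dC/dt = 0: 0.00232·474 - 0.583 = 0.0137P*, so P* = 0.516/0.0137 = 37.7.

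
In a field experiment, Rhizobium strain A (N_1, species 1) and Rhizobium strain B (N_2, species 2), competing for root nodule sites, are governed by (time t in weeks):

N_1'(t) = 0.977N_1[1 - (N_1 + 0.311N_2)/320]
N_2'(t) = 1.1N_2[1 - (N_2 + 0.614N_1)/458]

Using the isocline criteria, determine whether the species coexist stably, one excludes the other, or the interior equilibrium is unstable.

stable coexistence

Compare the nullcline intercepts: K1/α12 = 320/0.311 = 1030 > K2 = 458; K2/α21 = 458/0.614 = 746 > K1 = 320.
Since both inequalities hold, each species can invade when rare, so the interior equilibrium is stable.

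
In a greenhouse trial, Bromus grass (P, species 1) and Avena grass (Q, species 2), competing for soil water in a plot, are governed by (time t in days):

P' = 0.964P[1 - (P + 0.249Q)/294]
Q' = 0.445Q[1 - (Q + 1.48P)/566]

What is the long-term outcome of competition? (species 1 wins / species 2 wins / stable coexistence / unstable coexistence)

stable coexistence

Compare the nullcline intercepts: K1/α12 = 294/0.249 = 1180 > K2 = 566; K2/α21 = 566/1.48 = 382 > K1 = 294.
Since both inequalities hold, each species can invade when rare, so the interior equilibrium is stable.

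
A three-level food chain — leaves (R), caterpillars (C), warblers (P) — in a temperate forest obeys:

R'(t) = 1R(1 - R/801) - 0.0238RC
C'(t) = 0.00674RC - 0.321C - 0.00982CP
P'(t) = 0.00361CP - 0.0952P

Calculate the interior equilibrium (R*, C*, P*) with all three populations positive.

R* ≈ 298, C* ≈ 26.4, P* ≈ 172

From dP/dt = 0: 0.00361C* = 0.0952, so C* = 26.4.
From dR/dt = 0: 1(1 - R*/801) = 0.0238·26.4, giving R* = 801·(1 - 0.628) = 298.
From dC/dt = 0: 0.00674·298 - 0.321 = 0.00982P*, so P* = 1.69/0.00982 = 172.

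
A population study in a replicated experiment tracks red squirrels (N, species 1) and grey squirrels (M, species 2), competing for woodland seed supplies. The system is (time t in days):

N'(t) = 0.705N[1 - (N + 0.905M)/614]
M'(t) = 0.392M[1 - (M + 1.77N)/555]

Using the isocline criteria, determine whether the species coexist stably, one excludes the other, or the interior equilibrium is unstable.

species 1 excludes species 2

Compare the nullcline intercepts: K1/α12 = 614/0.905 = 678 > K2 = 555; K2/α21 = 555/1.77 = 314 < K1 = 614.
Since the inequalities point opposite ways, species 1 can invade but species 2 cannot.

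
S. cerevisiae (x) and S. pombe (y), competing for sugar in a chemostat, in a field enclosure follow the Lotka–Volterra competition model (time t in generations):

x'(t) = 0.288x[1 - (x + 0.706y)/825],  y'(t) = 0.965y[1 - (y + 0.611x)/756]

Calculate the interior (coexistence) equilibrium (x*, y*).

x* ≈ 512, y* ≈ 443

Setting both brackets to zero gives the nullclines x + 0.706y = 825 and 0.611x + y = 756.
Substituting y = 756 - 0.611x into the first: x(1 - 0.706·0.611) = 825 - 0.706·756.
So x* = 291/0.569 = 512, and then y* = 756 - 0.611·512 = 443.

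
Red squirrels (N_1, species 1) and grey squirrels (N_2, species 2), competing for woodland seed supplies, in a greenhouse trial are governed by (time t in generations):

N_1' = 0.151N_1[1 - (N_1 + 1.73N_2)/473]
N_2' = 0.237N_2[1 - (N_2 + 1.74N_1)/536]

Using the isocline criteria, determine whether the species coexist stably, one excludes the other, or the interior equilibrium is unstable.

Compare the nullcline intercepts: K1/α12 = 473/1.73 = 273 < K2 = 536; K2/α21 = 536/1.74 = 308 < K1 = 473.
Since both are reversed, neither can invade when rare; the interior point is a saddle.

unstable coexistence (outcome depends on initial conditions)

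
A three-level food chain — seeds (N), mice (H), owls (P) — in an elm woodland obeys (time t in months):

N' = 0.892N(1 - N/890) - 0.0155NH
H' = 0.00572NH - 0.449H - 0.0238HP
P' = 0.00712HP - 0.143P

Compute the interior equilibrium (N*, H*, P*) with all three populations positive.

N* ≈ 579, H* ≈ 20.1, P* ≈ 120

From dP/dt = 0: 0.00712H* = 0.143, so H* = 20.1.
From dN/dt = 0: 0.892(1 - N*/890) = 0.0155·20.1, giving N* = 890·(1 - 0.349) = 579.
From dH/dt = 0: 0.00572·579 - 0.449 = 0.0238P*, so P* = 2.87/0.0238 = 120.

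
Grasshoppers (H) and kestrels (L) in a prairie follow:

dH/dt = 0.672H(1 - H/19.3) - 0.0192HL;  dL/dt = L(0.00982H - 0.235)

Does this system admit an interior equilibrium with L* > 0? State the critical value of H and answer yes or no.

The predator equation gives dL/dt > 0 only when H > 0.235/0.00982 = 23.9.
Without the predator, H → K = 19.3. Since 19.3 < 23.9, the predator cannot invade.

Threshold H = 23.9; K < 23.9, so no, the predator goes extinct.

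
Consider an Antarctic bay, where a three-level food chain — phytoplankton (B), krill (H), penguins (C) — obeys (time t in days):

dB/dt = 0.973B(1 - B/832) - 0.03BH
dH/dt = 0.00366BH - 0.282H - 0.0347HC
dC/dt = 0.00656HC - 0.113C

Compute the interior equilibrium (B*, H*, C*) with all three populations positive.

From dC/dt = 0: 0.00656H* = 0.113, so H* = 17.2.
From dB/dt = 0: 0.973(1 - B*/832) = 0.03·17.2, giving B* = 832·(1 - 0.531) = 390.
From dH/dt = 0: 0.00366·390 - 0.282 = 0.0347C*, so C* = 1.15/0.0347 = 33.

B* ≈ 390, H* ≈ 17.2, C* ≈ 33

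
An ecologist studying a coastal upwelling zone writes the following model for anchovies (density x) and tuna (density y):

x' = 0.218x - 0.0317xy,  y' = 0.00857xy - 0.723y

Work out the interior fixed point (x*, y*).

Set dy/dt = 0 with y > 0: 0.00857x - 0.723 = 0, so x* = 0.723/0.00857 = 84.4.
Set dx/dt = 0 with x > 0: 0.218 - 0.0317y = 0, so y* = 0.218/0.0317 = 6.88.

x* ≈ 84.4, y* ≈ 6.88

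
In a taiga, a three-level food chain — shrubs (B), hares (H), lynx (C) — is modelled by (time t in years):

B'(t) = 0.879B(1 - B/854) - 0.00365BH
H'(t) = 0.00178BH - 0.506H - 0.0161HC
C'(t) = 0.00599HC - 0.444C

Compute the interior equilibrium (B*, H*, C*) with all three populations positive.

From dC/dt = 0: 0.00599H* = 0.444, so H* = 74.1.
From dB/dt = 0: 0.879(1 - B*/854) = 0.00365·74.1, giving B* = 854·(1 - 0.308) = 591.
From dH/dt = 0: 0.00178·591 - 0.506 = 0.0161C*, so C* = 0.546/0.0161 = 33.9.

B* ≈ 591, H* ≈ 74.1, C* ≈ 33.9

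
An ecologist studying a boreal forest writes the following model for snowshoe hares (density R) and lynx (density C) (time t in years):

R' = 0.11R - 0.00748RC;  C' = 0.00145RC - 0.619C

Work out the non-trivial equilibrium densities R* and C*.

R* ≈ 427, C* ≈ 14.7

Set dC/dt = 0 with C > 0: 0.00145R - 0.619 = 0, so R* = 0.619/0.00145 = 427.
Set dR/dt = 0 with R > 0: 0.11 - 0.00748C = 0, so C* = 0.11/0.00748 = 14.7.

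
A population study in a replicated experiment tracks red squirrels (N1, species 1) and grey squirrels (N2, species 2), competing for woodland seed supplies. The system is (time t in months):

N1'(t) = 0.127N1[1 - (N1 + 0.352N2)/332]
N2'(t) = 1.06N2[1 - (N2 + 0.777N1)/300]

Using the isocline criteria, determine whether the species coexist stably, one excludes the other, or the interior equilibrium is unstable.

stable coexistence

Compare the nullcline intercepts: K1/α12 = 332/0.352 = 943 > K2 = 300; K2/α21 = 300/0.777 = 386 > K1 = 332.
Since both inequalities hold, each species can invade when rare, so the interior equilibrium is stable.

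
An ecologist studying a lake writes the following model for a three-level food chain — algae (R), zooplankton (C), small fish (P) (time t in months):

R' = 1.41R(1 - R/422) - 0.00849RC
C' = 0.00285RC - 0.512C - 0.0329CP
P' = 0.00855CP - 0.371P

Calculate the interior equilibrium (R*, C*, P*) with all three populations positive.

From dP/dt = 0: 0.00855C* = 0.371, so C* = 43.4.
From dR/dt = 0: 1.41(1 - R*/422) = 0.00849·43.4, giving R* = 422·(1 - 0.261) = 312.
From dC/dt = 0: 0.00285·312 - 0.512 = 0.0329P*, so P* = 0.376/0.0329 = 11.4.

R* ≈ 312, C* ≈ 43.4, P* ≈ 11.4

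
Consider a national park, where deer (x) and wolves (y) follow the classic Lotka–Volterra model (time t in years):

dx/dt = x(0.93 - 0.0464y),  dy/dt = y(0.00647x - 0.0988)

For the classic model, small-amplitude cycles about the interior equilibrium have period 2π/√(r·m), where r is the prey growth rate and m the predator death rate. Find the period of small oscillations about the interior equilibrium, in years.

T ≈ 20.7 years

Here r = 0.93 and m = 0.0988, so r·m = 0.0919.
ω = √0.0919 = 0.303 per year, hence T = 2π/ω ≈ 20.7 years.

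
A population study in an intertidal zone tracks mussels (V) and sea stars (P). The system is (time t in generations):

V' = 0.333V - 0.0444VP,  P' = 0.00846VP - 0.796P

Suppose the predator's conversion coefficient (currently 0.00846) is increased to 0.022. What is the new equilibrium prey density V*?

At the interior fixed point, setting dP/dt = 0 with P > 0 fixes V* = (predator death rate)/(VP coefficient) — independent of the other coefficients.
With the change, V* = 0.796/0.022 = 36.2; it falls from 94.1.

V* ≈ 36.2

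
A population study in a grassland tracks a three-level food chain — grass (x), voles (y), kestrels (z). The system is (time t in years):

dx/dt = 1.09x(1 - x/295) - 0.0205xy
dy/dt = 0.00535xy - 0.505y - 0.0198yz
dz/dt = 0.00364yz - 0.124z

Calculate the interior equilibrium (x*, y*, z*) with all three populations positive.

From dz/dt = 0: 0.00364y* = 0.124, so y* = 34.1.
From dx/dt = 0: 1.09(1 - x*/295) = 0.0205·34.1, giving x* = 295·(1 - 0.641) = 106.
From dy/dt = 0: 0.00535·106 - 0.505 = 0.0198z*, so z* = 0.0621/0.0198 = 3.14.

x* ≈ 106, y* ≈ 34.1, z* ≈ 3.14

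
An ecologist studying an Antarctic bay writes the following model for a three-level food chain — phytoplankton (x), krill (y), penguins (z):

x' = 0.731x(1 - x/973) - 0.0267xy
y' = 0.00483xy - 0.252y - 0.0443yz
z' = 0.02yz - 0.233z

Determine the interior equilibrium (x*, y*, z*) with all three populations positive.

From dz/dt = 0: 0.02y* = 0.233, so y* = 11.7.
From dx/dt = 0: 0.731(1 - x*/973) = 0.0267·11.7, giving x* = 973·(1 - 0.426) = 559.
From dy/dt = 0: 0.00483·559 - 0.252 = 0.0443z*, so z* = 2.45/0.0443 = 55.3.

x* ≈ 559, y* ≈ 11.7, z* ≈ 55.3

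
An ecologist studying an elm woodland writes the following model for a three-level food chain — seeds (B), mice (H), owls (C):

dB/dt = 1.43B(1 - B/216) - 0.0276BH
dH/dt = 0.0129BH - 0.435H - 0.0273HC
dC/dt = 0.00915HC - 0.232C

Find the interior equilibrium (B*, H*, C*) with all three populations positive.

From dC/dt = 0: 0.00915H* = 0.232, so H* = 25.4.
From dB/dt = 0: 1.43(1 - B*/216) = 0.0276·25.4, giving B* = 216·(1 - 0.489) = 110.
From dH/dt = 0: 0.0129·110 - 0.435 = 0.0273C*, so C* = 0.988/0.0273 = 36.2.

B* ≈ 110, H* ≈ 25.4, C* ≈ 36.2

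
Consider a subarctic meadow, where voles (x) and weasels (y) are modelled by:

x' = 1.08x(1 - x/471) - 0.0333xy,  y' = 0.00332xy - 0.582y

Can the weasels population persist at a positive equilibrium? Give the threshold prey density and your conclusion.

Threshold x = 175; K > 175, so yes, the predator persists.

The predator equation gives dy/dt > 0 only when x > 0.582/0.00332 = 175.
Without the predator, x → K = 471. Since 471 > 175, the predator can invade and persist.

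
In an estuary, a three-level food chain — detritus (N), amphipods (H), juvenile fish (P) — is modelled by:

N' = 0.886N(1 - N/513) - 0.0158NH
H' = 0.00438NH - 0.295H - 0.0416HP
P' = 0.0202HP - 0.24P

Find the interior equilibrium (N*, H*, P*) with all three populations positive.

N* ≈ 404, H* ≈ 11.9, P* ≈ 35.5

From dP/dt = 0: 0.0202H* = 0.24, so H* = 11.9.
From dN/dt = 0: 0.886(1 - N*/513) = 0.0158·11.9, giving N* = 513·(1 - 0.212) = 404.
From dH/dt = 0: 0.00438·404 - 0.295 = 0.0416P*, so P* = 1.48/0.0416 = 35.5.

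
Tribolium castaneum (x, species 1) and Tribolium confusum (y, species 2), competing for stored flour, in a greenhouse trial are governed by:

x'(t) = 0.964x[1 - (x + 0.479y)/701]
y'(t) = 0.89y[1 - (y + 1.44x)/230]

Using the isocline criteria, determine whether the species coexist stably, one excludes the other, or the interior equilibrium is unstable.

Compare the nullcline intercepts: K1/α12 = 701/0.479 = 1460 > K2 = 230; K2/α21 = 230/1.44 = 160 < K1 = 701.
Since the inequalities point opposite ways, species 1 can invade but species 2 cannot.

species 1 excludes species 2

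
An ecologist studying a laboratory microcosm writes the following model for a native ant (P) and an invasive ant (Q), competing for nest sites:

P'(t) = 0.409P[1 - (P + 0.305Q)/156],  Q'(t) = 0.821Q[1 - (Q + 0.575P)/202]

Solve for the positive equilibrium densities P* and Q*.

Setting both brackets to zero gives the nullclines P + 0.305Q = 156 and 0.575P + Q = 202.
Substituting Q = 202 - 0.575P into the first: P(1 - 0.305·0.575) = 156 - 0.305·202.
So P* = 94.4/0.825 = 114, and then Q* = 202 - 0.575·114 = 136.

P* ≈ 114, Q* ≈ 136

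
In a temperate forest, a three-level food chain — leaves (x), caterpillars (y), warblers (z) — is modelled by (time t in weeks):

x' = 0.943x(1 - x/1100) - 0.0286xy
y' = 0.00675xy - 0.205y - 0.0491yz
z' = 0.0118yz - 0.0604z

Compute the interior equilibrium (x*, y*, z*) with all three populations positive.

From dz/dt = 0: 0.0118y* = 0.0604, so y* = 5.12.
From dx/dt = 0: 0.943(1 - x*/1100) = 0.0286·5.12, giving x* = 1100·(1 - 0.155) = 929.
From dy/dt = 0: 0.00675·929 - 0.205 = 0.0491z*, so z* = 6.07/0.0491 = 124.

x* ≈ 929, y* ≈ 5.12, z* ≈ 124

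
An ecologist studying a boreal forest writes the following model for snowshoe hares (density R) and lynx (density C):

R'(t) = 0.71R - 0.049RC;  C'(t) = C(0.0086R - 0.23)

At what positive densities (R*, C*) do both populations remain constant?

Set dC/dt = 0 with C > 0: 0.0086R - 0.23 = 0, so R* = 0.23/0.0086 = 26.7.
Set dR/dt = 0 with R > 0: 0.71 - 0.049C = 0, so C* = 0.71/0.049 = 14.5.

R* ≈ 26.7, C* ≈ 14.5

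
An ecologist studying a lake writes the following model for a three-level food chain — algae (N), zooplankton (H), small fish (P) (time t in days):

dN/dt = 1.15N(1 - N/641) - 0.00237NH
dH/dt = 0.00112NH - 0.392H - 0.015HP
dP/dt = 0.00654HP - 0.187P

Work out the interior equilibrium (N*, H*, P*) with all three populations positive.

N* ≈ 603, H* ≈ 28.6, P* ≈ 18.9

From dP/dt = 0: 0.00654H* = 0.187, so H* = 28.6.
From dN/dt = 0: 1.15(1 - N*/641) = 0.00237·28.6, giving N* = 641·(1 - 0.0589) = 603.
From dH/dt = 0: 0.00112·603 - 0.392 = 0.015P*, so P* = 0.284/0.015 = 18.9.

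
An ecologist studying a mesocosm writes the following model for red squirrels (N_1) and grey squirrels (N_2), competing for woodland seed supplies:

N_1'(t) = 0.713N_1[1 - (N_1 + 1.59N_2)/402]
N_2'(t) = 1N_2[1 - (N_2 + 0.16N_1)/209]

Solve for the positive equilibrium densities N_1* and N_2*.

N_1* ≈ 93.5, N_2* ≈ 194

Setting both brackets to zero gives the nullclines N_1 + 1.59N_2 = 402 and 0.16N_1 + N_2 = 209.
Substituting N_2 = 209 - 0.16N_1 into the first: N_1(1 - 1.59·0.16) = 402 - 1.59·209.
So N_1* = 69.7/0.746 = 93.5, and then N_2* = 209 - 0.16·93.5 = 194.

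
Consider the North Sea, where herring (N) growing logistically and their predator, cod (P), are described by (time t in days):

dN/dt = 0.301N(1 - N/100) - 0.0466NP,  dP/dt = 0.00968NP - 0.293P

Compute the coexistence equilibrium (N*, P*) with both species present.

N* ≈ 30.3, P* ≈ 4.5

From dP/dt = 0 with P > 0: 0.00968N* = 0.293, so N* = 30.3.
Substitute into dN/dt = 0: 0.301(1 - 30.3/100) = 0.0466P*.
The bracket is 0.697, giving P* = 0.21/0.0466 = 4.5.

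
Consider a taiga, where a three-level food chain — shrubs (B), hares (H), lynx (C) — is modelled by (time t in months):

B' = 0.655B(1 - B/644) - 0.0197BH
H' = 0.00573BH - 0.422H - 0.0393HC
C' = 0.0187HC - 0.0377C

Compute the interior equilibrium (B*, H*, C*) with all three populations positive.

B* ≈ 605, H* ≈ 2.02, C* ≈ 77.5

From dC/dt = 0: 0.0187H* = 0.0377, so H* = 2.02.
From dB/dt = 0: 0.655(1 - B*/644) = 0.0197·2.02, giving B* = 644·(1 - 0.0606) = 605.
From dH/dt = 0: 0.00573·605 - 0.422 = 0.0393C*, so C* = 3.04/0.0393 = 77.5.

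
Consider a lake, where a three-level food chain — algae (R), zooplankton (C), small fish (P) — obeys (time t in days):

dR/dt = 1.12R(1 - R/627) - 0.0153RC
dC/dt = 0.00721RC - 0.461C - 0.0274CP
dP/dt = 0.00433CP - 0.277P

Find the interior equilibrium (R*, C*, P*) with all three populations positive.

R* ≈ 79.1, C* ≈ 64, P* ≈ 3.98

From dP/dt = 0: 0.00433C* = 0.277, so C* = 64.
From dR/dt = 0: 1.12(1 - R*/627) = 0.0153·64, giving R* = 627·(1 - 0.874) = 79.1.
From dC/dt = 0: 0.00721·79.1 - 0.461 = 0.0274P*, so P* = 0.109/0.0274 = 3.98.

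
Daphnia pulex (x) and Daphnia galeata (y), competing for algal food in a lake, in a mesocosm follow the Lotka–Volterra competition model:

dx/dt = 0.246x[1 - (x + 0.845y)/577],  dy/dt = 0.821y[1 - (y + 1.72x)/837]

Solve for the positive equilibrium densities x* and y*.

x* ≈ 287, y* ≈ 343

Setting both brackets to zero gives the nullclines x + 0.845y = 577 and 1.72x + y = 837.
Substituting y = 837 - 1.72x into the first: x(1 - 0.845·1.72) = 577 - 0.845·837.
So x* = -130/-0.453 = 287, and then y* = 837 - 1.72·287 = 343.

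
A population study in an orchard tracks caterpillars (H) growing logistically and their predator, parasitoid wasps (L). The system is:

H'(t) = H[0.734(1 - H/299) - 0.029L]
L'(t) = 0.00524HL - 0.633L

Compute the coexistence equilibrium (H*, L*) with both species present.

H* ≈ 121, L* ≈ 15.1

From dL/dt = 0 with L > 0: 0.00524H* = 0.633, so H* = 121.
Substitute into dH/dt = 0: 0.734(1 - 121/299) = 0.029L*.
The bracket is 0.596, giving L* = 0.437/0.029 = 15.1.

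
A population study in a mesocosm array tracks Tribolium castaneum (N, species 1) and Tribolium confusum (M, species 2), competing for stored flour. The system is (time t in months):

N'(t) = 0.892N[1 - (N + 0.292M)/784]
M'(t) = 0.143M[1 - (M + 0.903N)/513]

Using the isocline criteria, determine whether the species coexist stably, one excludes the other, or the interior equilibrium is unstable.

species 1 excludes species 2

Compare the nullcline intercepts: K1/α12 = 784/0.292 = 2680 > K2 = 513; K2/α21 = 513/0.903 = 568 < K1 = 784.
Since the inequalities point opposite ways, species 1 can invade but species 2 cannot.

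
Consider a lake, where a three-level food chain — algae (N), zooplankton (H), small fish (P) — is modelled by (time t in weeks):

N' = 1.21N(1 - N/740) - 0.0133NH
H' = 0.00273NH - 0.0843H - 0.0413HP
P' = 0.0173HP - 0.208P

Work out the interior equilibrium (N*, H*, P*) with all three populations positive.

N* ≈ 642, H* ≈ 12, P* ≈ 40.4

From dP/dt = 0: 0.0173H* = 0.208, so H* = 12.
From dN/dt = 0: 1.21(1 - N*/740) = 0.0133·12, giving N* = 740·(1 - 0.132) = 642.
From dH/dt = 0: 0.00273·642 - 0.0843 = 0.0413P*, so P* = 1.67/0.0413 = 40.4.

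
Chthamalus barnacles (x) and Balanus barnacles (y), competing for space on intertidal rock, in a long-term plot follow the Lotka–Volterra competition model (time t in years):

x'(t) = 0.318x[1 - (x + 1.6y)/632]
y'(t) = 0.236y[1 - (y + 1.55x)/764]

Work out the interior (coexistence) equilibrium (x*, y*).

x* ≈ 399, y* ≈ 146

Setting both brackets to zero gives the nullclines x + 1.6y = 632 and 1.55x + y = 764.
Substituting y = 764 - 1.55x into the first: x(1 - 1.6·1.55) = 632 - 1.6·764.
So x* = -590/-1.48 = 399, and then y* = 764 - 1.55·399 = 146.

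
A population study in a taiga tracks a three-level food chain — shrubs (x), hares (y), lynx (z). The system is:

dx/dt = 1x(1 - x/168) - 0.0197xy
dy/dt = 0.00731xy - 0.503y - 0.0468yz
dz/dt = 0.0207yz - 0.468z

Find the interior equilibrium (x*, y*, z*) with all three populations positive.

x* ≈ 93.2, y* ≈ 22.6, z* ≈ 3.81

From dz/dt = 0: 0.0207y* = 0.468, so y* = 22.6.
From dx/dt = 0: 1(1 - x*/168) = 0.0197·22.6, giving x* = 168·(1 - 0.445) = 93.2.
From dy/dt = 0: 0.00731·93.2 - 0.503 = 0.0468z*, so z* = 0.178/0.0468 = 3.81.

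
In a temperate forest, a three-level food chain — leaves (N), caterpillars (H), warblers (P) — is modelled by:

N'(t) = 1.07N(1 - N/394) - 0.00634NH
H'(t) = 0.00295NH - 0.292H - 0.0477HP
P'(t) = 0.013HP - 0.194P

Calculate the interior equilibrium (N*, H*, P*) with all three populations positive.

From dP/dt = 0: 0.013H* = 0.194, so H* = 14.9.
From dN/dt = 0: 1.07(1 - N*/394) = 0.00634·14.9, giving N* = 394·(1 - 0.0884) = 359.
From dH/dt = 0: 0.00295·359 - 0.292 = 0.0477P*, so P* = 0.768/0.0477 = 16.1.

N* ≈ 359, H* ≈ 14.9, P* ≈ 16.1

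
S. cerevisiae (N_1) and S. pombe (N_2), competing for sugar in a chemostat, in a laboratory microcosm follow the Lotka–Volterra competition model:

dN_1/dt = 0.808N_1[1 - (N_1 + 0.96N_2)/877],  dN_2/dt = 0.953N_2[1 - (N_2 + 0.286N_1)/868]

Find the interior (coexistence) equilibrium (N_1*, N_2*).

Setting both brackets to zero gives the nullclines N_1 + 0.96N_2 = 877 and 0.286N_1 + N_2 = 868.
Substituting N_2 = 868 - 0.286N_1 into the first: N_1(1 - 0.96·0.286) = 877 - 0.96·868.
So N_1* = 43.7/0.725 = 60.3, and then N_2* = 868 - 0.286·60.3 = 851.

N_1* ≈ 60.3, N_2* ≈ 851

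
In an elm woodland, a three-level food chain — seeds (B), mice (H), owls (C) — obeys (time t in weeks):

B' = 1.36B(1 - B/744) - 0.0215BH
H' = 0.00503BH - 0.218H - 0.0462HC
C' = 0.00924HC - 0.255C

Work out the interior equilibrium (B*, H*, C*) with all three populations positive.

B* ≈ 419, H* ≈ 27.6, C* ≈ 40.9

From dC/dt = 0: 0.00924H* = 0.255, so H* = 27.6.
From dB/dt = 0: 1.36(1 - B*/744) = 0.0215·27.6, giving B* = 744·(1 - 0.436) = 419.
From dH/dt = 0: 0.00503·419 - 0.218 = 0.0462C*, so C* = 1.89/0.0462 = 40.9.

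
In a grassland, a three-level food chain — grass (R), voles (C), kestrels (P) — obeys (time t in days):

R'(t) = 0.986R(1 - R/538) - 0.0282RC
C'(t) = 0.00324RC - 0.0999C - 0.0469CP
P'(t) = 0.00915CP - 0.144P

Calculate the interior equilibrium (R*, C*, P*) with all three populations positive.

R* ≈ 296, C* ≈ 15.7, P* ≈ 18.3

From dP/dt = 0: 0.00915C* = 0.144, so C* = 15.7.
From dR/dt = 0: 0.986(1 - R*/538) = 0.0282·15.7, giving R* = 538·(1 - 0.45) = 296.
From dC/dt = 0: 0.00324·296 - 0.0999 = 0.0469P*, so P* = 0.859/0.0469 = 18.3.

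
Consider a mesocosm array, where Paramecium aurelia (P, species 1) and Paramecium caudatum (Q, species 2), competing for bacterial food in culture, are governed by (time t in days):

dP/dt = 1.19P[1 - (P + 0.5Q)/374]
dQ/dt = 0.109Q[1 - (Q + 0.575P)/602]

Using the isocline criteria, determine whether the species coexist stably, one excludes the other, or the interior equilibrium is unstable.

stable coexistence

Compare the nullcline intercepts: K1/α12 = 374/0.5 = 748 > K2 = 602; K2/α21 = 602/0.575 = 1050 > K1 = 374.
Since both inequalities hold, each species can invade when rare, so the interior equilibrium is stable.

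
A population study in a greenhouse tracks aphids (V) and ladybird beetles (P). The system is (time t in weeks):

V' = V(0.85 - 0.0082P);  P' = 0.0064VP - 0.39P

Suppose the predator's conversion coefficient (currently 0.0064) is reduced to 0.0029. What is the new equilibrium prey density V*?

V* ≈ 134

At the interior fixed point, setting dP/dt = 0 with P > 0 fixes V* = (predator death rate)/(VP coefficient) — independent of the other coefficients.
With the change, V* = 0.39/0.0029 = 134; it rises from 60.9.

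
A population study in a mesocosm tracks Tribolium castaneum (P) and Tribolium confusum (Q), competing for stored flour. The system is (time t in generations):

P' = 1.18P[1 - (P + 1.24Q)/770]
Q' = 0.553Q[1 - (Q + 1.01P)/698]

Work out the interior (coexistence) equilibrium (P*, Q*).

Setting both brackets to zero gives the nullclines P + 1.24Q = 770 and 1.01P + Q = 698.
Substituting Q = 698 - 1.01P into the first: P(1 - 1.24·1.01) = 770 - 1.24·698.
So P* = -95.5/-0.252 = 378, and then Q* = 698 - 1.01·378 = 316.

P* ≈ 378, Q* ≈ 316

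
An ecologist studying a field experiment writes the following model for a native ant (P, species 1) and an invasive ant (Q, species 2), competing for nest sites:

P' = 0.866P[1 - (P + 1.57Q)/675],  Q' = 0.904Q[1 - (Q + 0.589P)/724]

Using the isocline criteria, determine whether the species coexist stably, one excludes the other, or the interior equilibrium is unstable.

species 2 excludes species 1

Compare the nullcline intercepts: K1/α12 = 675/1.57 = 430 < K2 = 724; K2/α21 = 724/0.589 = 1230 > K1 = 675.
Since the inequalities point opposite ways, species 2 can invade but species 1 cannot.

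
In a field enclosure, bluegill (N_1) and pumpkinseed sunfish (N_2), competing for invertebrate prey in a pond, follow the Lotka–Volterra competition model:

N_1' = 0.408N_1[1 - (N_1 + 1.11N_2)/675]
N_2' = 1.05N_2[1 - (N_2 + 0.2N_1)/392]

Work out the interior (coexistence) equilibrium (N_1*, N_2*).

N_1* ≈ 308, N_2* ≈ 330

Setting both brackets to zero gives the nullclines N_1 + 1.11N_2 = 675 and 0.2N_1 + N_2 = 392.
Substituting N_2 = 392 - 0.2N_1 into the first: N_1(1 - 1.11·0.2) = 675 - 1.11·392.
So N_1* = 240/0.778 = 308, and then N_2* = 392 - 0.2·308 = 330.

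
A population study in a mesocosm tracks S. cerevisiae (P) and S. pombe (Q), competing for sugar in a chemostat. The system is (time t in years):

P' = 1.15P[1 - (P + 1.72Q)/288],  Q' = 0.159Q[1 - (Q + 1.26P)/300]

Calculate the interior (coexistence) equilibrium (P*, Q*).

Setting both brackets to zero gives the nullclines P + 1.72Q = 288 and 1.26P + Q = 300.
Substituting Q = 300 - 1.26P into the first: P(1 - 1.72·1.26) = 288 - 1.72·300.
So P* = -228/-1.17 = 195, and then Q* = 300 - 1.26·195 = 53.9.

P* ≈ 195, Q* ≈ 53.9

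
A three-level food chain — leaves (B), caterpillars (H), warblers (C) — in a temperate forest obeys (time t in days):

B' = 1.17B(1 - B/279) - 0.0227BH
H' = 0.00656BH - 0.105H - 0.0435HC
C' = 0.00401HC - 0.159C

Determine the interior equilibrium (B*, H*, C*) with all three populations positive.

From dC/dt = 0: 0.00401H* = 0.159, so H* = 39.7.
From dB/dt = 0: 1.17(1 - B*/279) = 0.0227·39.7, giving B* = 279·(1 - 0.769) = 64.4.
From dH/dt = 0: 0.00656·64.4 - 0.105 = 0.0435C*, so C* = 0.317/0.0435 = 7.29.

B* ≈ 64.4, H* ≈ 39.7, C* ≈ 7.29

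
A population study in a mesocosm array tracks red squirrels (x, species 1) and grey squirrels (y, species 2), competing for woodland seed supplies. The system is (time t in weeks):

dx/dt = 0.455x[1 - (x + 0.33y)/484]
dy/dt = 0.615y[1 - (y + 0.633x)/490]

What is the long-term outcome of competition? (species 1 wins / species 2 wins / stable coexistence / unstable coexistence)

stable coexistence

Compare the nullcline intercepts: K1/α12 = 484/0.33 = 1470 > K2 = 490; K2/α21 = 490/0.633 = 774 > K1 = 484.
Since both inequalities hold, each species can invade when rare, so the interior equilibrium is stable.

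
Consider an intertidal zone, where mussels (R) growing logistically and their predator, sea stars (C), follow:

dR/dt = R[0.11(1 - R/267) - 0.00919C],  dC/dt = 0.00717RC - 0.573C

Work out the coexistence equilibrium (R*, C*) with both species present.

R* ≈ 79.9, C* ≈ 8.39

From dC/dt = 0 with C > 0: 0.00717R* = 0.573, so R* = 79.9.
Substitute into dR/dt = 0: 0.11(1 - 79.9/267) = 0.00919C*.
The bracket is 0.701, giving C* = 0.0771/0.00919 = 8.39.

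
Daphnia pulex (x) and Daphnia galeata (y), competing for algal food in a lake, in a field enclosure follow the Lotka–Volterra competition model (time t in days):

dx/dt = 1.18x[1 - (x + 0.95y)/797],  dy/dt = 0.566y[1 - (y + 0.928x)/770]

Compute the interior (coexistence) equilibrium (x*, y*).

x* ≈ 553, y* ≈ 257

Setting both brackets to zero gives the nullclines x + 0.95y = 797 and 0.928x + y = 770.
Substituting y = 770 - 0.928x into the first: x(1 - 0.95·0.928) = 797 - 0.95·770.
So x* = 65.5/0.118 = 553, and then y* = 770 - 0.928·553 = 257.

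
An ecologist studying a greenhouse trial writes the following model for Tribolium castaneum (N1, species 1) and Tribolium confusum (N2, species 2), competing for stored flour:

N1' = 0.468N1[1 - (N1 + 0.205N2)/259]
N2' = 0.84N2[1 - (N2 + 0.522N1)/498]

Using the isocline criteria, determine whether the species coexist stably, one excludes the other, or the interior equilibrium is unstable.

stable coexistence

Compare the nullcline intercepts: K1/α12 = 259/0.205 = 1260 > K2 = 498; K2/α21 = 498/0.522 = 954 > K1 = 259.
Since both inequalities hold, each species can invade when rare, so the interior equilibrium is stable.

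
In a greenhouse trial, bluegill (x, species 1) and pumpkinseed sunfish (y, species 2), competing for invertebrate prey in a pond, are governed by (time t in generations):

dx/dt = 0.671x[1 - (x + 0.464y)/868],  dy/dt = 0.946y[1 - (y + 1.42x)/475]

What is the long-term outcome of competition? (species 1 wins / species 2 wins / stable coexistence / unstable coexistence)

species 1 excludes species 2

Compare the nullcline intercepts: K1/α12 = 868/0.464 = 1870 > K2 = 475; K2/α21 = 475/1.42 = 335 < K1 = 868.
Since the inequalities point opposite ways, species 1 can invade but species 2 cannot.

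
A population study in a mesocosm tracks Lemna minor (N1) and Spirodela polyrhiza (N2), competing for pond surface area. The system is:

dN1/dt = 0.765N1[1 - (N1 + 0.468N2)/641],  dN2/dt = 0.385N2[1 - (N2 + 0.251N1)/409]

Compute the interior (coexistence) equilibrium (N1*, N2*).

Setting both brackets to zero gives the nullclines N1 + 0.468N2 = 641 and 0.251N1 + N2 = 409.
Substituting N2 = 409 - 0.251N1 into the first: N1(1 - 0.468·0.251) = 641 - 0.468·409.
So N1* = 450/0.883 = 509, and then N2* = 409 - 0.251·509 = 281.

N1* ≈ 509, N2* ≈ 281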